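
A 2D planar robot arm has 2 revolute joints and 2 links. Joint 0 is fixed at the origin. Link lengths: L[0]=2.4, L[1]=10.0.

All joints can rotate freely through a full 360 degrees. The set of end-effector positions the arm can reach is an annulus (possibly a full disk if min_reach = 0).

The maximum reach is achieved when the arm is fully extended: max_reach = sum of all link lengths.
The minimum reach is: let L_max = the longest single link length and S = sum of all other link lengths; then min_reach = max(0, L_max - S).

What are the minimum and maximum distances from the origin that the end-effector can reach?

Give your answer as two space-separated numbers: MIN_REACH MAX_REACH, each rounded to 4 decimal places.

Link lengths: [2.4, 10.0]
max_reach = 2.4 + 10 = 12.4
L_max = max([2.4, 10.0]) = 10
S (sum of others) = 12.4 - 10 = 2.4
min_reach = max(0, 10 - 2.4) = max(0, 7.6) = 7.6

Answer: 7.6000 12.4000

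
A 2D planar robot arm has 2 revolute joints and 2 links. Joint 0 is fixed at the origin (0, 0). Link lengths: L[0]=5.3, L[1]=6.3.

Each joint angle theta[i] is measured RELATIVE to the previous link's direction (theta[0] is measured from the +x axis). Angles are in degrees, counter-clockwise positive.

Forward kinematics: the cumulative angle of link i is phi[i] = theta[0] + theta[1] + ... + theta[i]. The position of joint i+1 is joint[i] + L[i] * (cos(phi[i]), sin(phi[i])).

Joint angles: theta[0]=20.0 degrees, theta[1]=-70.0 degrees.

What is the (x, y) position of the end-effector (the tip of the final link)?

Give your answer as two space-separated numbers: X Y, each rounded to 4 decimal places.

joint[0] = (0.0000, 0.0000)  (base)
link 0: phi[0] = 20 = 20 deg
  cos(20 deg) = 0.9397, sin(20 deg) = 0.3420
  joint[1] = (0.0000, 0.0000) + 5.3 * (0.9397, 0.3420) = (0.0000 + 4.9804, 0.0000 + 1.8127) = (4.9804, 1.8127)
link 1: phi[1] = 20 + -70 = -50 deg
  cos(-50 deg) = 0.6428, sin(-50 deg) = -0.7660
  joint[2] = (4.9804, 1.8127) + 6.3 * (0.6428, -0.7660) = (4.9804 + 4.0496, 1.8127 + -4.8261) = (9.0299, -3.0134)
End effector: (9.0299, -3.0134)

Answer: 9.0299 -3.0134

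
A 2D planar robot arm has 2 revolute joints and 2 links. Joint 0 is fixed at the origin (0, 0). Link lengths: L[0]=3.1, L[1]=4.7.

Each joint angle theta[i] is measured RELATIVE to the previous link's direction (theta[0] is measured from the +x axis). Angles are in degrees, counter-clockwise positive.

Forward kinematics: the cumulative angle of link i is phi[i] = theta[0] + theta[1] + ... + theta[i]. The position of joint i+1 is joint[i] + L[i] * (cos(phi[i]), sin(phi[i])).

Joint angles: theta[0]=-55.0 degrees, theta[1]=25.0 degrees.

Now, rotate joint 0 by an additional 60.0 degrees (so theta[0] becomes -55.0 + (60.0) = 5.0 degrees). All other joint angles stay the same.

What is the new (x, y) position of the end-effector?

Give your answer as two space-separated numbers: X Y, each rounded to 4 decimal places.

Answer: 7.1585 2.6202

Derivation:
joint[0] = (0.0000, 0.0000)  (base)
link 0: phi[0] = 5 = 5 deg
  cos(5 deg) = 0.9962, sin(5 deg) = 0.0872
  joint[1] = (0.0000, 0.0000) + 3.1 * (0.9962, 0.0872) = (0.0000 + 3.0882, 0.0000 + 0.2702) = (3.0882, 0.2702)
link 1: phi[1] = 5 + 25 = 30 deg
  cos(30 deg) = 0.8660, sin(30 deg) = 0.5000
  joint[2] = (3.0882, 0.2702) + 4.7 * (0.8660, 0.5000) = (3.0882 + 4.0703, 0.2702 + 2.3500) = (7.1585, 2.6202)
End effector: (7.1585, 2.6202)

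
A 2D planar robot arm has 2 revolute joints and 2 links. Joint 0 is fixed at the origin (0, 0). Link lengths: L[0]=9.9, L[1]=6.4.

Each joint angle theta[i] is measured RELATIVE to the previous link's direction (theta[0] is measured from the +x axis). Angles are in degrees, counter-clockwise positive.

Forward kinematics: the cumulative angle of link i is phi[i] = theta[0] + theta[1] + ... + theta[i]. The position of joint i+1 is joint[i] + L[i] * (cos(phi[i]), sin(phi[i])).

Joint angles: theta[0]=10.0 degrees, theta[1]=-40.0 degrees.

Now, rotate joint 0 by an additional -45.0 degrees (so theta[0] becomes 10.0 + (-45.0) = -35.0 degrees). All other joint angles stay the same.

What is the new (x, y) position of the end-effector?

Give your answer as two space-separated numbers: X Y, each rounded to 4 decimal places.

Answer: 9.7660 -11.8603

Derivation:
joint[0] = (0.0000, 0.0000)  (base)
link 0: phi[0] = -35 = -35 deg
  cos(-35 deg) = 0.8192, sin(-35 deg) = -0.5736
  joint[1] = (0.0000, 0.0000) + 9.9 * (0.8192, -0.5736) = (0.0000 + 8.1096, 0.0000 + -5.6784) = (8.1096, -5.6784)
link 1: phi[1] = -35 + -40 = -75 deg
  cos(-75 deg) = 0.2588, sin(-75 deg) = -0.9659
  joint[2] = (8.1096, -5.6784) + 6.4 * (0.2588, -0.9659) = (8.1096 + 1.6564, -5.6784 + -6.1819) = (9.7660, -11.8603)
End effector: (9.7660, -11.8603)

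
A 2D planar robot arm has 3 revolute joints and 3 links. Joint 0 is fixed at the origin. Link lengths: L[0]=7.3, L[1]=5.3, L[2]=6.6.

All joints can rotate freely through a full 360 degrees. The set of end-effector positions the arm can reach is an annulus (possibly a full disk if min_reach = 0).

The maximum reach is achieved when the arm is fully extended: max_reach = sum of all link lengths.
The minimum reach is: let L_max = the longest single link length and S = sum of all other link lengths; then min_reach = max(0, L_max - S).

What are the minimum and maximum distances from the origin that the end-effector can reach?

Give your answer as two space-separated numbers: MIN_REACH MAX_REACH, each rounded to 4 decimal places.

Answer: 0.0000 19.2000

Derivation:
Link lengths: [7.3, 5.3, 6.6]
max_reach = 7.3 + 5.3 + 6.6 = 19.2
L_max = max([7.3, 5.3, 6.6]) = 7.3
S (sum of others) = 19.2 - 7.3 = 11.9
min_reach = max(0, 7.3 - 11.9) = max(0, -4.6) = 0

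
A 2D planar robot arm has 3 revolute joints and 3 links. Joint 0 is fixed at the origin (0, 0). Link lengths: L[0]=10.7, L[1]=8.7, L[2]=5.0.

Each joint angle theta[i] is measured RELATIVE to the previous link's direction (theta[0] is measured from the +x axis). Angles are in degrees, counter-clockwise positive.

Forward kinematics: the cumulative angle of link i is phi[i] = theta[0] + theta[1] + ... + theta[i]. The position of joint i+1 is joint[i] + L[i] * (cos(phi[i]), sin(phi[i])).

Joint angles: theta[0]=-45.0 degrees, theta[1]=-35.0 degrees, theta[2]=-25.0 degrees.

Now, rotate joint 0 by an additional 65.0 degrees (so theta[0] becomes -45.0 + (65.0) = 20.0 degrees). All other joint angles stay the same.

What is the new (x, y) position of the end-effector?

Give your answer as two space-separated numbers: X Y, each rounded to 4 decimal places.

Answer: 22.2885 -1.8060

Derivation:
joint[0] = (0.0000, 0.0000)  (base)
link 0: phi[0] = 20 = 20 deg
  cos(20 deg) = 0.9397, sin(20 deg) = 0.3420
  joint[1] = (0.0000, 0.0000) + 10.7 * (0.9397, 0.3420) = (0.0000 + 10.0547, 0.0000 + 3.6596) = (10.0547, 3.6596)
link 1: phi[1] = 20 + -35 = -15 deg
  cos(-15 deg) = 0.9659, sin(-15 deg) = -0.2588
  joint[2] = (10.0547, 3.6596) + 8.7 * (0.9659, -0.2588) = (10.0547 + 8.4036, 3.6596 + -2.2517) = (18.4583, 1.4079)
link 2: phi[2] = 20 + -35 + -25 = -40 deg
  cos(-40 deg) = 0.7660, sin(-40 deg) = -0.6428
  joint[3] = (18.4583, 1.4079) + 5 * (0.7660, -0.6428) = (18.4583 + 3.8302, 1.4079 + -3.2139) = (22.2885, -1.8060)
End effector: (22.2885, -1.8060)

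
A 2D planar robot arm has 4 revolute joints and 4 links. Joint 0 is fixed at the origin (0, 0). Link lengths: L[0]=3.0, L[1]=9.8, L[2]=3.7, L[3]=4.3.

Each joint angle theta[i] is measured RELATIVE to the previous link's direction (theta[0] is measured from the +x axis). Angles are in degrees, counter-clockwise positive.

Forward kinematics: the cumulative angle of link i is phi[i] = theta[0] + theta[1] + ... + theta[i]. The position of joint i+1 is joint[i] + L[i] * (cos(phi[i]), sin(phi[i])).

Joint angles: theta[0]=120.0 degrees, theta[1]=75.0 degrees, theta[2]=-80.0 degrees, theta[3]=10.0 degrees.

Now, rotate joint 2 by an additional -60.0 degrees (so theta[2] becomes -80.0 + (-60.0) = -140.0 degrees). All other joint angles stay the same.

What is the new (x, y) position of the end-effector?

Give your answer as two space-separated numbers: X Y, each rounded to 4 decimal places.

joint[0] = (0.0000, 0.0000)  (base)
link 0: phi[0] = 120 = 120 deg
  cos(120 deg) = -0.5000, sin(120 deg) = 0.8660
  joint[1] = (0.0000, 0.0000) + 3 * (-0.5000, 0.8660) = (0.0000 + -1.5000, 0.0000 + 2.5981) = (-1.5000, 2.5981)
link 1: phi[1] = 120 + 75 = 195 deg
  cos(195 deg) = -0.9659, sin(195 deg) = -0.2588
  joint[2] = (-1.5000, 2.5981) + 9.8 * (-0.9659, -0.2588) = (-1.5000 + -9.4661, 2.5981 + -2.5364) = (-10.9661, 0.0616)
link 2: phi[2] = 120 + 75 + -140 = 55 deg
  cos(55 deg) = 0.5736, sin(55 deg) = 0.8192
  joint[3] = (-10.9661, 0.0616) + 3.7 * (0.5736, 0.8192) = (-10.9661 + 2.1222, 0.0616 + 3.0309) = (-8.8438, 3.0925)
link 3: phi[3] = 120 + 75 + -140 + 10 = 65 deg
  cos(65 deg) = 0.4226, sin(65 deg) = 0.9063
  joint[4] = (-8.8438, 3.0925) + 4.3 * (0.4226, 0.9063) = (-8.8438 + 1.8173, 3.0925 + 3.8971) = (-7.0266, 6.9896)
End effector: (-7.0266, 6.9896)

Answer: -7.0266 6.9896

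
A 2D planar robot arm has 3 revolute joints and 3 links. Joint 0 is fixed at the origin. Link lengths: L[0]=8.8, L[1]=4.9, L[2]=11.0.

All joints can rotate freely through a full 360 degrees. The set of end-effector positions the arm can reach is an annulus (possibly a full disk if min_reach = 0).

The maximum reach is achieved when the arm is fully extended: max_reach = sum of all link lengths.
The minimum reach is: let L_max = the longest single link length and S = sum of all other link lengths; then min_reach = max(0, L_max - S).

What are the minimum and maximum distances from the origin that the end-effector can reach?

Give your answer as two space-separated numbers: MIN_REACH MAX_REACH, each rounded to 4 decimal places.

Answer: 0.0000 24.7000

Derivation:
Link lengths: [8.8, 4.9, 11.0]
max_reach = 8.8 + 4.9 + 11 = 24.7
L_max = max([8.8, 4.9, 11.0]) = 11
S (sum of others) = 24.7 - 11 = 13.7
min_reach = max(0, 11 - 13.7) = max(0, -2.7) = 0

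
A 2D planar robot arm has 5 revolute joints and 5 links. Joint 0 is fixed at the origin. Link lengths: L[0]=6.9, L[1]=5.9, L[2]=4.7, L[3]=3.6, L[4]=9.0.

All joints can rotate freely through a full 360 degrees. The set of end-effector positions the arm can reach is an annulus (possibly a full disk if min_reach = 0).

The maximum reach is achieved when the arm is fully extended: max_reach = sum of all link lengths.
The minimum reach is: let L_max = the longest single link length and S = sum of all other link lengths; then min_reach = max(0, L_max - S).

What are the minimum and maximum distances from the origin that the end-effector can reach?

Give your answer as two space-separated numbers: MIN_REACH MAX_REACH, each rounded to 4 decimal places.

Link lengths: [6.9, 5.9, 4.7, 3.6, 9.0]
max_reach = 6.9 + 5.9 + 4.7 + 3.6 + 9 = 30.1
L_max = max([6.9, 5.9, 4.7, 3.6, 9.0]) = 9
S (sum of others) = 30.1 - 9 = 21.1
min_reach = max(0, 9 - 21.1) = max(0, -12.1) = 0

Answer: 0.0000 30.1000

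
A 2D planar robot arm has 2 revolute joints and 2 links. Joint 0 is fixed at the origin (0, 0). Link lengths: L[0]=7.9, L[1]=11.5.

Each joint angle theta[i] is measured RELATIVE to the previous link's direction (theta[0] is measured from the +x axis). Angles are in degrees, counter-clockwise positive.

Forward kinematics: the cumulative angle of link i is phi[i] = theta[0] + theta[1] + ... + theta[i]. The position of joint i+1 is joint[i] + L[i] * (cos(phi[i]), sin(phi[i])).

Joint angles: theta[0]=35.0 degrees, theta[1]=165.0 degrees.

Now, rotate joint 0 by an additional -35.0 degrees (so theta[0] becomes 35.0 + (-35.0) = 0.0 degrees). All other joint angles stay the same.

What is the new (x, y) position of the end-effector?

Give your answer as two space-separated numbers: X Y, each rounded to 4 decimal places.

Answer: -3.2081 2.9764

Derivation:
joint[0] = (0.0000, 0.0000)  (base)
link 0: phi[0] = 0 = 0 deg
  cos(0 deg) = 1.0000, sin(0 deg) = 0.0000
  joint[1] = (0.0000, 0.0000) + 7.9 * (1.0000, 0.0000) = (0.0000 + 7.9000, 0.0000 + 0.0000) = (7.9000, 0.0000)
link 1: phi[1] = 0 + 165 = 165 deg
  cos(165 deg) = -0.9659, sin(165 deg) = 0.2588
  joint[2] = (7.9000, 0.0000) + 11.5 * (-0.9659, 0.2588) = (7.9000 + -11.1081, 0.0000 + 2.9764) = (-3.2081, 2.9764)
End effector: (-3.2081, 2.9764)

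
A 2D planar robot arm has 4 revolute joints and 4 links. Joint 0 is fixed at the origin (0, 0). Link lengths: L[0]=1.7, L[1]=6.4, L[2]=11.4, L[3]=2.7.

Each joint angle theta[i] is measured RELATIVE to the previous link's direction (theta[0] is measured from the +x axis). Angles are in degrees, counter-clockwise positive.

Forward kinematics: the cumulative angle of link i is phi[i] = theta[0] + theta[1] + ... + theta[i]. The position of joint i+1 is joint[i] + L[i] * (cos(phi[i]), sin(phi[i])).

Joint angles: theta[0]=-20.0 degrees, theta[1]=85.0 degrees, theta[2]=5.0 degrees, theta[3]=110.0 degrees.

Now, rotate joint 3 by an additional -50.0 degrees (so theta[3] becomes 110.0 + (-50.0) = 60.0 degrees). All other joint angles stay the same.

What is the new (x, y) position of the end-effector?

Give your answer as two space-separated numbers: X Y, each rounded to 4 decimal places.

joint[0] = (0.0000, 0.0000)  (base)
link 0: phi[0] = -20 = -20 deg
  cos(-20 deg) = 0.9397, sin(-20 deg) = -0.3420
  joint[1] = (0.0000, 0.0000) + 1.7 * (0.9397, -0.3420) = (0.0000 + 1.5975, 0.0000 + -0.5814) = (1.5975, -0.5814)
link 1: phi[1] = -20 + 85 = 65 deg
  cos(65 deg) = 0.4226, sin(65 deg) = 0.9063
  joint[2] = (1.5975, -0.5814) + 6.4 * (0.4226, 0.9063) = (1.5975 + 2.7048, -0.5814 + 5.8004) = (4.3022, 5.2189)
link 2: phi[2] = -20 + 85 + 5 = 70 deg
  cos(70 deg) = 0.3420, sin(70 deg) = 0.9397
  joint[3] = (4.3022, 5.2189) + 11.4 * (0.3420, 0.9397) = (4.3022 + 3.8990, 5.2189 + 10.7125) = (8.2013, 15.9314)
link 3: phi[3] = -20 + 85 + 5 + 60 = 130 deg
  cos(130 deg) = -0.6428, sin(130 deg) = 0.7660
  joint[4] = (8.2013, 15.9314) + 2.7 * (-0.6428, 0.7660) = (8.2013 + -1.7355, 15.9314 + 2.0683) = (6.4657, 17.9998)
End effector: (6.4657, 17.9998)

Answer: 6.4657 17.9998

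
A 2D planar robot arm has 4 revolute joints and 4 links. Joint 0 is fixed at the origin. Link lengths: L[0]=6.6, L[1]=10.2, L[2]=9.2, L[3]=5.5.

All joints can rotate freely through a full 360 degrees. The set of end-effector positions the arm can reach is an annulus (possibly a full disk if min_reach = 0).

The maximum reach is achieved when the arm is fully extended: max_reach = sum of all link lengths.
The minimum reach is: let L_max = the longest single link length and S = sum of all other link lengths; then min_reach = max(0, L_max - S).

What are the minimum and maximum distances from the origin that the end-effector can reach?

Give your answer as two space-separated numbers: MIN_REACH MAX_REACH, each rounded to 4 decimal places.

Link lengths: [6.6, 10.2, 9.2, 5.5]
max_reach = 6.6 + 10.2 + 9.2 + 5.5 = 31.5
L_max = max([6.6, 10.2, 9.2, 5.5]) = 10.2
S (sum of others) = 31.5 - 10.2 = 21.3
min_reach = max(0, 10.2 - 21.3) = max(0, -11.1) = 0

Answer: 0.0000 31.5000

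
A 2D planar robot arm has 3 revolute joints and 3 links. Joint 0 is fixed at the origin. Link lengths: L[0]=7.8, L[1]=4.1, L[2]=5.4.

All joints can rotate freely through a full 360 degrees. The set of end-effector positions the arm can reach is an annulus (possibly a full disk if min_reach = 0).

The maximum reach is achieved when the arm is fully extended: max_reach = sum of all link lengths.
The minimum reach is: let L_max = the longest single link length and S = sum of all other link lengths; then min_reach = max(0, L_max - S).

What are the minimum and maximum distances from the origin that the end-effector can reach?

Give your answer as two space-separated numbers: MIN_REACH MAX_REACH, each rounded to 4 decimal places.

Link lengths: [7.8, 4.1, 5.4]
max_reach = 7.8 + 4.1 + 5.4 = 17.3
L_max = max([7.8, 4.1, 5.4]) = 7.8
S (sum of others) = 17.3 - 7.8 = 9.5
min_reach = max(0, 7.8 - 9.5) = max(0, -1.7) = 0

Answer: 0.0000 17.3000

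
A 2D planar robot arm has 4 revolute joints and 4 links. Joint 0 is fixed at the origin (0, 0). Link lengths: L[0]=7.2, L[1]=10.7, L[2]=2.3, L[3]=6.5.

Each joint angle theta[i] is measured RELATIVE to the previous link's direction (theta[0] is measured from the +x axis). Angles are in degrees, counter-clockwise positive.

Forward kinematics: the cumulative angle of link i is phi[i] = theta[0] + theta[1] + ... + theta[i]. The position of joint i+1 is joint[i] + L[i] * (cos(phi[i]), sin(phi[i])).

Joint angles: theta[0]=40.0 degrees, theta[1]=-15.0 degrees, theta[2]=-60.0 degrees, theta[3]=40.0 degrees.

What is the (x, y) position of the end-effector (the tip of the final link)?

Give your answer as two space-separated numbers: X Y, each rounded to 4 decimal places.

Answer: 23.5723 8.3974

Derivation:
joint[0] = (0.0000, 0.0000)  (base)
link 0: phi[0] = 40 = 40 deg
  cos(40 deg) = 0.7660, sin(40 deg) = 0.6428
  joint[1] = (0.0000, 0.0000) + 7.2 * (0.7660, 0.6428) = (0.0000 + 5.5155, 0.0000 + 4.6281) = (5.5155, 4.6281)
link 1: phi[1] = 40 + -15 = 25 deg
  cos(25 deg) = 0.9063, sin(25 deg) = 0.4226
  joint[2] = (5.5155, 4.6281) + 10.7 * (0.9063, 0.4226) = (5.5155 + 9.6975, 4.6281 + 4.5220) = (15.2130, 9.1501)
link 2: phi[2] = 40 + -15 + -60 = -35 deg
  cos(-35 deg) = 0.8192, sin(-35 deg) = -0.5736
  joint[3] = (15.2130, 9.1501) + 2.3 * (0.8192, -0.5736) = (15.2130 + 1.8840, 9.1501 + -1.3192) = (17.0971, 7.8309)
link 3: phi[3] = 40 + -15 + -60 + 40 = 5 deg
  cos(5 deg) = 0.9962, sin(5 deg) = 0.0872
  joint[4] = (17.0971, 7.8309) + 6.5 * (0.9962, 0.0872) = (17.0971 + 6.4753, 7.8309 + 0.5665) = (23.5723, 8.3974)
End effector: (23.5723, 8.3974)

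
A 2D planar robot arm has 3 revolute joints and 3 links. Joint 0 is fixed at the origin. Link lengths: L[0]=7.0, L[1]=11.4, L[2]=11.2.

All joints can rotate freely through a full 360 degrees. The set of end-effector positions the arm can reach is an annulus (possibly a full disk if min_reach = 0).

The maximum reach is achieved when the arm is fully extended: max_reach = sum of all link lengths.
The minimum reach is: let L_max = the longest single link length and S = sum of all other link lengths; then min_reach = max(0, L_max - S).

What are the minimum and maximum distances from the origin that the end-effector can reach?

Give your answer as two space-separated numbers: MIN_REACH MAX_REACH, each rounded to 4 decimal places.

Answer: 0.0000 29.6000

Derivation:
Link lengths: [7.0, 11.4, 11.2]
max_reach = 7 + 11.4 + 11.2 = 29.6
L_max = max([7.0, 11.4, 11.2]) = 11.4
S (sum of others) = 29.6 - 11.4 = 18.2
min_reach = max(0, 11.4 - 18.2) = max(0, -6.8) = 0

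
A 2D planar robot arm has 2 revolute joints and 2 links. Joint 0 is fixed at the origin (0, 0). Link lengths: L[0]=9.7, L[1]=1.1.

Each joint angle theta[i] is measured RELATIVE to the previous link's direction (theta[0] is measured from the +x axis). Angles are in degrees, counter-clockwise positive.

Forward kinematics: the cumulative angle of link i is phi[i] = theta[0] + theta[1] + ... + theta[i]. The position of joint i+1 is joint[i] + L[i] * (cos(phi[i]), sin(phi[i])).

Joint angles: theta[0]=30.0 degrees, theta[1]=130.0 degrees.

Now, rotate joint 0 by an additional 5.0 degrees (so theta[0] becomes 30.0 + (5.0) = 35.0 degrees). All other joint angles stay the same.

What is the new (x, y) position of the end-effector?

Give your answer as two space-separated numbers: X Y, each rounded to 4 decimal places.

joint[0] = (0.0000, 0.0000)  (base)
link 0: phi[0] = 35 = 35 deg
  cos(35 deg) = 0.8192, sin(35 deg) = 0.5736
  joint[1] = (0.0000, 0.0000) + 9.7 * (0.8192, 0.5736) = (0.0000 + 7.9458, 0.0000 + 5.5637) = (7.9458, 5.5637)
link 1: phi[1] = 35 + 130 = 165 deg
  cos(165 deg) = -0.9659, sin(165 deg) = 0.2588
  joint[2] = (7.9458, 5.5637) + 1.1 * (-0.9659, 0.2588) = (7.9458 + -1.0625, 5.5637 + 0.2847) = (6.8833, 5.8484)
End effector: (6.8833, 5.8484)

Answer: 6.8833 5.8484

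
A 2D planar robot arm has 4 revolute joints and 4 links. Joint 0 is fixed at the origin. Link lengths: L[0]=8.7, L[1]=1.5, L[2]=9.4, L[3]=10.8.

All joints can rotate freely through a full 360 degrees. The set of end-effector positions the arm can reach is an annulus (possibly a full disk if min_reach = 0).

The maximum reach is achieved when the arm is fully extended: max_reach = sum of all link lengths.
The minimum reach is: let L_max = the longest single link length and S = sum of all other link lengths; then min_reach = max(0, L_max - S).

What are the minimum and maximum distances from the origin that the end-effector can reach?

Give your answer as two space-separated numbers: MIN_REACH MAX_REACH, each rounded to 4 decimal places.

Answer: 0.0000 30.4000

Derivation:
Link lengths: [8.7, 1.5, 9.4, 10.8]
max_reach = 8.7 + 1.5 + 9.4 + 10.8 = 30.4
L_max = max([8.7, 1.5, 9.4, 10.8]) = 10.8
S (sum of others) = 30.4 - 10.8 = 19.6
min_reach = max(0, 10.8 - 19.6) = max(0, -8.8) = 0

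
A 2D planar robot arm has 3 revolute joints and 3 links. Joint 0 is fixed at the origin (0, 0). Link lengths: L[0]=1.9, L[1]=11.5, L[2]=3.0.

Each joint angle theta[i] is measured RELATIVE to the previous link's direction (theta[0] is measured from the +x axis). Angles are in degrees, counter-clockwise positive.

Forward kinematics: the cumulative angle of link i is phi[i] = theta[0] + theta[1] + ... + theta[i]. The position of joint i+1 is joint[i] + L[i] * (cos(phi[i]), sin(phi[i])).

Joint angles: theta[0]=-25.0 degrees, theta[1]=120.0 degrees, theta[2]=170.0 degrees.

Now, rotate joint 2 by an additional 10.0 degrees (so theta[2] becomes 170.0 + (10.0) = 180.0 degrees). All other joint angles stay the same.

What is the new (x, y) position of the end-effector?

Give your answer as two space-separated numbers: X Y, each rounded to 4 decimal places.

joint[0] = (0.0000, 0.0000)  (base)
link 0: phi[0] = -25 = -25 deg
  cos(-25 deg) = 0.9063, sin(-25 deg) = -0.4226
  joint[1] = (0.0000, 0.0000) + 1.9 * (0.9063, -0.4226) = (0.0000 + 1.7220, 0.0000 + -0.8030) = (1.7220, -0.8030)
link 1: phi[1] = -25 + 120 = 95 deg
  cos(95 deg) = -0.0872, sin(95 deg) = 0.9962
  joint[2] = (1.7220, -0.8030) + 11.5 * (-0.0872, 0.9962) = (1.7220 + -1.0023, -0.8030 + 11.4562) = (0.7197, 10.6533)
link 2: phi[2] = -25 + 120 + 180 = 275 deg
  cos(275 deg) = 0.0872, sin(275 deg) = -0.9962
  joint[3] = (0.7197, 10.6533) + 3 * (0.0872, -0.9962) = (0.7197 + 0.2615, 10.6533 + -2.9886) = (0.9812, 7.6647)
End effector: (0.9812, 7.6647)

Answer: 0.9812 7.6647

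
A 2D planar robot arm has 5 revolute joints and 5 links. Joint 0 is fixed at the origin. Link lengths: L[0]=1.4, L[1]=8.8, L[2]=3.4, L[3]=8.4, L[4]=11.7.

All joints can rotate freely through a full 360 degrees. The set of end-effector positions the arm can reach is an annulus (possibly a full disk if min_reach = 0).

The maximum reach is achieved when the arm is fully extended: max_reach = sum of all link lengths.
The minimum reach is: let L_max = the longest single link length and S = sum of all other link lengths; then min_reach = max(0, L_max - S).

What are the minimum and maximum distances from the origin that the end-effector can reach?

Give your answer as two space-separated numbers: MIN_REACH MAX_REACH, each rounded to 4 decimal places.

Link lengths: [1.4, 8.8, 3.4, 8.4, 11.7]
max_reach = 1.4 + 8.8 + 3.4 + 8.4 + 11.7 = 33.7
L_max = max([1.4, 8.8, 3.4, 8.4, 11.7]) = 11.7
S (sum of others) = 33.7 - 11.7 = 22
min_reach = max(0, 11.7 - 22) = max(0, -10.3) = 0

Answer: 0.0000 33.7000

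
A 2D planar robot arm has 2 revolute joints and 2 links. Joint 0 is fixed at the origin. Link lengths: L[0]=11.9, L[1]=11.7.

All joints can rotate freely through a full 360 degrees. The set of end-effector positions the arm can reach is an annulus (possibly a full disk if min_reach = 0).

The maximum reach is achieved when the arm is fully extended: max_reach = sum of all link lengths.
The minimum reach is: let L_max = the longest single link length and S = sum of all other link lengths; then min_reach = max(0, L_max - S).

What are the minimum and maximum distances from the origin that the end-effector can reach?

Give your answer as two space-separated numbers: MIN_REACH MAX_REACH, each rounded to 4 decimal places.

Answer: 0.2000 23.6000

Derivation:
Link lengths: [11.9, 11.7]
max_reach = 11.9 + 11.7 = 23.6
L_max = max([11.9, 11.7]) = 11.9
S (sum of others) = 23.6 - 11.9 = 11.7
min_reach = max(0, 11.9 - 11.7) = max(0, 0.2) = 0.2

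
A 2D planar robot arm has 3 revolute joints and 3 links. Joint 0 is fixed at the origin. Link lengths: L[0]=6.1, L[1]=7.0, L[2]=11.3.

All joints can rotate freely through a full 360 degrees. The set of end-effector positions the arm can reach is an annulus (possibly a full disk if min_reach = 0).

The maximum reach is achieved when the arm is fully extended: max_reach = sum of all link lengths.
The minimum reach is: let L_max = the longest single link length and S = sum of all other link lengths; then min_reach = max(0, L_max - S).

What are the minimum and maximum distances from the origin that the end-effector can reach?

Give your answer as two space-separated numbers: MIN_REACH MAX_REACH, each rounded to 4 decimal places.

Answer: 0.0000 24.4000

Derivation:
Link lengths: [6.1, 7.0, 11.3]
max_reach = 6.1 + 7 + 11.3 = 24.4
L_max = max([6.1, 7.0, 11.3]) = 11.3
S (sum of others) = 24.4 - 11.3 = 13.1
min_reach = max(0, 11.3 - 13.1) = max(0, -1.8) = 0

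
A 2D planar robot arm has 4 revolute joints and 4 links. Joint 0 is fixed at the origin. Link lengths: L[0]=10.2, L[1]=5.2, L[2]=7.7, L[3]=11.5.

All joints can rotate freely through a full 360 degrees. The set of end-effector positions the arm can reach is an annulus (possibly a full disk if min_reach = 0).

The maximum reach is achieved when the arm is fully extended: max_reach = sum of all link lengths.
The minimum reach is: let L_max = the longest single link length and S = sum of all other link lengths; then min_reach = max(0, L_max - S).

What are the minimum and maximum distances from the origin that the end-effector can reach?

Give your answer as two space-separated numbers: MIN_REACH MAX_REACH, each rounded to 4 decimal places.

Link lengths: [10.2, 5.2, 7.7, 11.5]
max_reach = 10.2 + 5.2 + 7.7 + 11.5 = 34.6
L_max = max([10.2, 5.2, 7.7, 11.5]) = 11.5
S (sum of others) = 34.6 - 11.5 = 23.1
min_reach = max(0, 11.5 - 23.1) = max(0, -11.6) = 0

Answer: 0.0000 34.6000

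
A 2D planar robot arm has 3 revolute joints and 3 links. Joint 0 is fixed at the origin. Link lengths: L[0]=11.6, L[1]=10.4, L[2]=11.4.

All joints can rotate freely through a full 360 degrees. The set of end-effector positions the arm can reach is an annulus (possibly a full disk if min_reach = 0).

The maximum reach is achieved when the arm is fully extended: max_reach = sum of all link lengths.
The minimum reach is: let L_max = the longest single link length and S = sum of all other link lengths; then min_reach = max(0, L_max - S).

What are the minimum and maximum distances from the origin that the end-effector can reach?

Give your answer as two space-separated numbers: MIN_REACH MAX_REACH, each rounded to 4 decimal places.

Answer: 0.0000 33.4000

Derivation:
Link lengths: [11.6, 10.4, 11.4]
max_reach = 11.6 + 10.4 + 11.4 = 33.4
L_max = max([11.6, 10.4, 11.4]) = 11.6
S (sum of others) = 33.4 - 11.6 = 21.8
min_reach = max(0, 11.6 - 21.8) = max(0, -10.2) = 0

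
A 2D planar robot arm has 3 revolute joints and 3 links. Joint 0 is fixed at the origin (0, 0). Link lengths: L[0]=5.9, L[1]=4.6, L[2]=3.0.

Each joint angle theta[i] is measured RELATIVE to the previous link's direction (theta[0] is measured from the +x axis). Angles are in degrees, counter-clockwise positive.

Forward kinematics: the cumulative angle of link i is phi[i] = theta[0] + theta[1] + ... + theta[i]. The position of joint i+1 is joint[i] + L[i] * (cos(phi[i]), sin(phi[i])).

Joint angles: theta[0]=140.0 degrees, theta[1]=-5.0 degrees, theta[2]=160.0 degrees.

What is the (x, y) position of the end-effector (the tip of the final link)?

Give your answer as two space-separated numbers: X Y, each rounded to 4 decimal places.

joint[0] = (0.0000, 0.0000)  (base)
link 0: phi[0] = 140 = 140 deg
  cos(140 deg) = -0.7660, sin(140 deg) = 0.6428
  joint[1] = (0.0000, 0.0000) + 5.9 * (-0.7660, 0.6428) = (0.0000 + -4.5197, 0.0000 + 3.7924) = (-4.5197, 3.7924)
link 1: phi[1] = 140 + -5 = 135 deg
  cos(135 deg) = -0.7071, sin(135 deg) = 0.7071
  joint[2] = (-4.5197, 3.7924) + 4.6 * (-0.7071, 0.7071) = (-4.5197 + -3.2527, 3.7924 + 3.2527) = (-7.7724, 7.0451)
link 2: phi[2] = 140 + -5 + 160 = 295 deg
  cos(295 deg) = 0.4226, sin(295 deg) = -0.9063
  joint[3] = (-7.7724, 7.0451) + 3 * (0.4226, -0.9063) = (-7.7724 + 1.2679, 7.0451 + -2.7189) = (-6.5045, 4.3262)
End effector: (-6.5045, 4.3262)

Answer: -6.5045 4.3262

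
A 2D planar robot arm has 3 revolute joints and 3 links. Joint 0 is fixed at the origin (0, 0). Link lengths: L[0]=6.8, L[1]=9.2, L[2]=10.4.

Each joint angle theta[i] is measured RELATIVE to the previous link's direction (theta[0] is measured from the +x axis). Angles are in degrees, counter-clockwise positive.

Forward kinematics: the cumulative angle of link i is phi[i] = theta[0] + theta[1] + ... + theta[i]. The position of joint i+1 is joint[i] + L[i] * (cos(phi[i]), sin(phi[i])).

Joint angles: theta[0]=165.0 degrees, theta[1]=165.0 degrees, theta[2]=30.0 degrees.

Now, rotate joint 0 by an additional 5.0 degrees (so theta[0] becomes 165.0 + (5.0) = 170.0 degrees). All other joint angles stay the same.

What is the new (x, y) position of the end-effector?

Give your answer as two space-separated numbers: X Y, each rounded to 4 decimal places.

joint[0] = (0.0000, 0.0000)  (base)
link 0: phi[0] = 170 = 170 deg
  cos(170 deg) = -0.9848, sin(170 deg) = 0.1736
  joint[1] = (0.0000, 0.0000) + 6.8 * (-0.9848, 0.1736) = (0.0000 + -6.6967, 0.0000 + 1.1808) = (-6.6967, 1.1808)
link 1: phi[1] = 170 + 165 = 335 deg
  cos(335 deg) = 0.9063, sin(335 deg) = -0.4226
  joint[2] = (-6.6967, 1.1808) + 9.2 * (0.9063, -0.4226) = (-6.6967 + 8.3380, 1.1808 + -3.8881) = (1.6413, -2.7073)
link 2: phi[2] = 170 + 165 + 30 = 365 deg
  cos(365 deg) = 0.9962, sin(365 deg) = 0.0872
  joint[3] = (1.6413, -2.7073) + 10.4 * (0.9962, 0.0872) = (1.6413 + 10.3604, -2.7073 + 0.9064) = (12.0018, -1.8009)
End effector: (12.0018, -1.8009)

Answer: 12.0018 -1.8009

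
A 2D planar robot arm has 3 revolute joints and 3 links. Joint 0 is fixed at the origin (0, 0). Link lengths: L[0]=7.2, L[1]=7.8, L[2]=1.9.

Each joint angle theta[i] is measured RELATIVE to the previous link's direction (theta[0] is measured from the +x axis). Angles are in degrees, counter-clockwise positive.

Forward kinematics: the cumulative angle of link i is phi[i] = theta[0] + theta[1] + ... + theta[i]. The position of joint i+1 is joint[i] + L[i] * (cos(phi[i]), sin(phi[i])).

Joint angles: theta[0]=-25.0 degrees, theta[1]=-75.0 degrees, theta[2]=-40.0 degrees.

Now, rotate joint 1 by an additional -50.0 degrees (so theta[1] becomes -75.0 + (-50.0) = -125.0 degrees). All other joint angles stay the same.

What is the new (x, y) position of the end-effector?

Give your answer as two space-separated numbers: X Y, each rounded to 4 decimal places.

joint[0] = (0.0000, 0.0000)  (base)
link 0: phi[0] = -25 = -25 deg
  cos(-25 deg) = 0.9063, sin(-25 deg) = -0.4226
  joint[1] = (0.0000, 0.0000) + 7.2 * (0.9063, -0.4226) = (0.0000 + 6.5254, 0.0000 + -3.0429) = (6.5254, -3.0429)
link 1: phi[1] = -25 + -125 = -150 deg
  cos(-150 deg) = -0.8660, sin(-150 deg) = -0.5000
  joint[2] = (6.5254, -3.0429) + 7.8 * (-0.8660, -0.5000) = (6.5254 + -6.7550, -3.0429 + -3.9000) = (-0.2296, -6.9429)
link 2: phi[2] = -25 + -125 + -40 = -190 deg
  cos(-190 deg) = -0.9848, sin(-190 deg) = 0.1736
  joint[3] = (-0.2296, -6.9429) + 1.9 * (-0.9848, 0.1736) = (-0.2296 + -1.8711, -6.9429 + 0.3299) = (-2.1007, -6.6129)
End effector: (-2.1007, -6.6129)

Answer: -2.1007 -6.6129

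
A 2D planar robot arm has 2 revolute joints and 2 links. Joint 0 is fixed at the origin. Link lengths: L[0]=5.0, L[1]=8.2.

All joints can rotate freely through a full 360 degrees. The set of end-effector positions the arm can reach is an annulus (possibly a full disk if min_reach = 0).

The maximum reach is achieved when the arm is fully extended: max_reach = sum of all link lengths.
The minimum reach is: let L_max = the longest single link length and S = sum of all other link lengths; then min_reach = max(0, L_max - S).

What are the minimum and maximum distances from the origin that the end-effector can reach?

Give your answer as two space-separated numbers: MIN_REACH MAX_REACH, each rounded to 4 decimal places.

Link lengths: [5.0, 8.2]
max_reach = 5 + 8.2 = 13.2
L_max = max([5.0, 8.2]) = 8.2
S (sum of others) = 13.2 - 8.2 = 5
min_reach = max(0, 8.2 - 5) = max(0, 3.2) = 3.2

Answer: 3.2000 13.2000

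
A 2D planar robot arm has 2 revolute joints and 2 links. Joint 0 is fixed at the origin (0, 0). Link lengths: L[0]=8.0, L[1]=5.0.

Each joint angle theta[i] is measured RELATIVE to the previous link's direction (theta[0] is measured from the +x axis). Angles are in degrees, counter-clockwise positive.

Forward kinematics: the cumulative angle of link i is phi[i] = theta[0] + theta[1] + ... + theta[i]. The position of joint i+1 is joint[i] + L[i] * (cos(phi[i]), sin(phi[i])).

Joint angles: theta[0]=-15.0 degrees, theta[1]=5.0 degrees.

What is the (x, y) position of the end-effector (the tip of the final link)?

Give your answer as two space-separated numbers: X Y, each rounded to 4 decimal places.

joint[0] = (0.0000, 0.0000)  (base)
link 0: phi[0] = -15 = -15 deg
  cos(-15 deg) = 0.9659, sin(-15 deg) = -0.2588
  joint[1] = (0.0000, 0.0000) + 8 * (0.9659, -0.2588) = (0.0000 + 7.7274, 0.0000 + -2.0706) = (7.7274, -2.0706)
link 1: phi[1] = -15 + 5 = -10 deg
  cos(-10 deg) = 0.9848, sin(-10 deg) = -0.1736
  joint[2] = (7.7274, -2.0706) + 5 * (0.9848, -0.1736) = (7.7274 + 4.9240, -2.0706 + -0.8682) = (12.6514, -2.9388)
End effector: (12.6514, -2.9388)

Answer: 12.6514 -2.9388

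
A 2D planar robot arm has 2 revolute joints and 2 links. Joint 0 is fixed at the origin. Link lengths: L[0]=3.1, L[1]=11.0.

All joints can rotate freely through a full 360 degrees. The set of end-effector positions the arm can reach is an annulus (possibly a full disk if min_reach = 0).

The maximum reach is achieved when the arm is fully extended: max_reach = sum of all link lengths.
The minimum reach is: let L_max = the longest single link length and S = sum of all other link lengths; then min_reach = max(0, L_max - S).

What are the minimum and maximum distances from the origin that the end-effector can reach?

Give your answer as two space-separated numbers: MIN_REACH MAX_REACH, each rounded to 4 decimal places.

Link lengths: [3.1, 11.0]
max_reach = 3.1 + 11 = 14.1
L_max = max([3.1, 11.0]) = 11
S (sum of others) = 14.1 - 11 = 3.1
min_reach = max(0, 11 - 3.1) = max(0, 7.9) = 7.9

Answer: 7.9000 14.1000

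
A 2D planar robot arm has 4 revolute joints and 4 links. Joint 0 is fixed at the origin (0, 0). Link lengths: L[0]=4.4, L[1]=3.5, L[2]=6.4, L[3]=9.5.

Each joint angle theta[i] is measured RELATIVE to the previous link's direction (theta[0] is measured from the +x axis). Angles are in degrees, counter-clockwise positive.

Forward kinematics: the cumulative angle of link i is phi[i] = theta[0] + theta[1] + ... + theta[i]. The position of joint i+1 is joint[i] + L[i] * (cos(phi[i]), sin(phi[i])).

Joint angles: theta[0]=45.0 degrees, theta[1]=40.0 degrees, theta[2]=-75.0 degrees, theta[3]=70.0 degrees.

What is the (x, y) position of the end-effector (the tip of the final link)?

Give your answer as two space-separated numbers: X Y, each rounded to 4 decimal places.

Answer: 11.3687 17.0650

Derivation:
joint[0] = (0.0000, 0.0000)  (base)
link 0: phi[0] = 45 = 45 deg
  cos(45 deg) = 0.7071, sin(45 deg) = 0.7071
  joint[1] = (0.0000, 0.0000) + 4.4 * (0.7071, 0.7071) = (0.0000 + 3.1113, 0.0000 + 3.1113) = (3.1113, 3.1113)
link 1: phi[1] = 45 + 40 = 85 deg
  cos(85 deg) = 0.0872, sin(85 deg) = 0.9962
  joint[2] = (3.1113, 3.1113) + 3.5 * (0.0872, 0.9962) = (3.1113 + 0.3050, 3.1113 + 3.4867) = (3.4163, 6.5980)
link 2: phi[2] = 45 + 40 + -75 = 10 deg
  cos(10 deg) = 0.9848, sin(10 deg) = 0.1736
  joint[3] = (3.4163, 6.5980) + 6.4 * (0.9848, 0.1736) = (3.4163 + 6.3028, 6.5980 + 1.1113) = (9.7191, 7.7093)
link 3: phi[3] = 45 + 40 + -75 + 70 = 80 deg
  cos(80 deg) = 0.1736, sin(80 deg) = 0.9848
  joint[4] = (9.7191, 7.7093) + 9.5 * (0.1736, 0.9848) = (9.7191 + 1.6497, 7.7093 + 9.3557) = (11.3687, 17.0650)
End effector: (11.3687, 17.0650)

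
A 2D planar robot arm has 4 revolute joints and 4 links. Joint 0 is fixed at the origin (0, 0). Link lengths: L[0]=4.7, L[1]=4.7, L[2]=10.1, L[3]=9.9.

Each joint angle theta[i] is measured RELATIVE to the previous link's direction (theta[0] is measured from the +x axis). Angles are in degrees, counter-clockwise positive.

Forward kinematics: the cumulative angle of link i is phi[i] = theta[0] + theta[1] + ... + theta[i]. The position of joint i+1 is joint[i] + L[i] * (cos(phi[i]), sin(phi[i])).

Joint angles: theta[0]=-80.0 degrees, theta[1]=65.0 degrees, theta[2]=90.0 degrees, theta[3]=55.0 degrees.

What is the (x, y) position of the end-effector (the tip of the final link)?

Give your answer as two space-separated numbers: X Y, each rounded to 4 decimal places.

Answer: 1.6065 11.4946

Derivation:
joint[0] = (0.0000, 0.0000)  (base)
link 0: phi[0] = -80 = -80 deg
  cos(-80 deg) = 0.1736, sin(-80 deg) = -0.9848
  joint[1] = (0.0000, 0.0000) + 4.7 * (0.1736, -0.9848) = (0.0000 + 0.8161, 0.0000 + -4.6286) = (0.8161, -4.6286)
link 1: phi[1] = -80 + 65 = -15 deg
  cos(-15 deg) = 0.9659, sin(-15 deg) = -0.2588
  joint[2] = (0.8161, -4.6286) + 4.7 * (0.9659, -0.2588) = (0.8161 + 4.5399, -4.6286 + -1.2164) = (5.3560, -5.8450)
link 2: phi[2] = -80 + 65 + 90 = 75 deg
  cos(75 deg) = 0.2588, sin(75 deg) = 0.9659
  joint[3] = (5.3560, -5.8450) + 10.1 * (0.2588, 0.9659) = (5.3560 + 2.6141, -5.8450 + 9.7559) = (7.9701, 3.9108)
link 3: phi[3] = -80 + 65 + 90 + 55 = 130 deg
  cos(130 deg) = -0.6428, sin(130 deg) = 0.7660
  joint[4] = (7.9701, 3.9108) + 9.9 * (-0.6428, 0.7660) = (7.9701 + -6.3636, 3.9108 + 7.5838) = (1.6065, 11.4946)
End effector: (1.6065, 11.4946)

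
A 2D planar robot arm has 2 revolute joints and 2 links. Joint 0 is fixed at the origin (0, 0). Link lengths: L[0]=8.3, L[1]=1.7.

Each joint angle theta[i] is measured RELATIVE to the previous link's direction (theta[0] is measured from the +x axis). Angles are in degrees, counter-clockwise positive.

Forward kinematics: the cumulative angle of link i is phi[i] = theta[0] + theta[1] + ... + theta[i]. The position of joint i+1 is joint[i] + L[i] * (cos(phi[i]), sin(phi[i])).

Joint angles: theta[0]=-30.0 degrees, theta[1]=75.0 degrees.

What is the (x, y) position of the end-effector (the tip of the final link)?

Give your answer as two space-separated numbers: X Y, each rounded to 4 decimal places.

Answer: 8.3901 -2.9479

Derivation:
joint[0] = (0.0000, 0.0000)  (base)
link 0: phi[0] = -30 = -30 deg
  cos(-30 deg) = 0.8660, sin(-30 deg) = -0.5000
  joint[1] = (0.0000, 0.0000) + 8.3 * (0.8660, -0.5000) = (0.0000 + 7.1880, 0.0000 + -4.1500) = (7.1880, -4.1500)
link 1: phi[1] = -30 + 75 = 45 deg
  cos(45 deg) = 0.7071, sin(45 deg) = 0.7071
  joint[2] = (7.1880, -4.1500) + 1.7 * (0.7071, 0.7071) = (7.1880 + 1.2021, -4.1500 + 1.2021) = (8.3901, -2.9479)
End effector: (8.3901, -2.9479)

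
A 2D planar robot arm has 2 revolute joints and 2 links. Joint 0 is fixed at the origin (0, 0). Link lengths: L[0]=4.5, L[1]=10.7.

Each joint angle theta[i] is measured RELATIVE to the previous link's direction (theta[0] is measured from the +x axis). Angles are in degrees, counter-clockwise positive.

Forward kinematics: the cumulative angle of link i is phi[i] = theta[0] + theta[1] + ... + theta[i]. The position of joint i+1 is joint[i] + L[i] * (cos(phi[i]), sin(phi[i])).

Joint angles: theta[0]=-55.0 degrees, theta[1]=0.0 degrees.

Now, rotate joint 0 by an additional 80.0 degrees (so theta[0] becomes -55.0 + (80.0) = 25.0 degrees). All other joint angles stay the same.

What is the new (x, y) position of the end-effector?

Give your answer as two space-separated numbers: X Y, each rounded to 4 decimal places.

joint[0] = (0.0000, 0.0000)  (base)
link 0: phi[0] = 25 = 25 deg
  cos(25 deg) = 0.9063, sin(25 deg) = 0.4226
  joint[1] = (0.0000, 0.0000) + 4.5 * (0.9063, 0.4226) = (0.0000 + 4.0784, 0.0000 + 1.9018) = (4.0784, 1.9018)
link 1: phi[1] = 25 + 0 = 25 deg
  cos(25 deg) = 0.9063, sin(25 deg) = 0.4226
  joint[2] = (4.0784, 1.9018) + 10.7 * (0.9063, 0.4226) = (4.0784 + 9.6975, 1.9018 + 4.5220) = (13.7759, 6.4238)
End effector: (13.7759, 6.4238)

Answer: 13.7759 6.4238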